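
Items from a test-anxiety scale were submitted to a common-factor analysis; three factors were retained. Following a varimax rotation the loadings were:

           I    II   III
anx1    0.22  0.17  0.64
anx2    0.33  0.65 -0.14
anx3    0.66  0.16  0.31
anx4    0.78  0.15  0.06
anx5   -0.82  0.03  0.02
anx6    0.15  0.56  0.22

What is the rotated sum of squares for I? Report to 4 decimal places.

SS loadings for I = 0.22² + 0.33² + 0.66² + 0.78² + (-0.82)² + 0.15² = 0.0484 + 0.1089 + 0.4356 + 0.6084 + 0.6724 + 0.0225 = 1.8962

1.8962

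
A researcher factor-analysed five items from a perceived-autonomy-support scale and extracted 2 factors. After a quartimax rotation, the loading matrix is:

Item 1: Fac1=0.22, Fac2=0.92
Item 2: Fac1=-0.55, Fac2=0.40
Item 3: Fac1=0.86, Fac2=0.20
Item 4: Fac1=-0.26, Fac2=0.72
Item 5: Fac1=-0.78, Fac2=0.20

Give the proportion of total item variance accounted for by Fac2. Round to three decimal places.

SS loadings for Fac2 = 0.92² + 0.40² + 0.20² + 0.72² + 0.20² = 1.6048
Proportion of variance = 1.6048 / 5 = 0.3210.

0.321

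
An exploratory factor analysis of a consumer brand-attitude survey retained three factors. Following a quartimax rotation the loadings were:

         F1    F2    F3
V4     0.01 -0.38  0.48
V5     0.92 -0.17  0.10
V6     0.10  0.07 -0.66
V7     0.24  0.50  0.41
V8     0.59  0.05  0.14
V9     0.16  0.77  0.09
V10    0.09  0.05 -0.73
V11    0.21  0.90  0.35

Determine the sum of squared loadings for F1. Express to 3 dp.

1.340

SS loadings for F1 = 0.01² + 0.92² + 0.10² + 0.24² + 0.59² + 0.16² + 0.09² + 0.21² = 0.0001 + 0.8464 + 0.0100 + 0.0576 + 0.3481 + 0.0256 + 0.0081 + 0.0441 = 1.3400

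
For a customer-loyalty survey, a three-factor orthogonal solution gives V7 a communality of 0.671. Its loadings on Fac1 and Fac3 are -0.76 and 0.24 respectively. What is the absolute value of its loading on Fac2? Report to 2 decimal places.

Under orthogonal rotation h² = Σλ², so λ_Fac2² = h² − (0.6352) = 0.671 − 0.6352 = 0.0358.
|λ| = √0.0358 = 0.1892.

0.19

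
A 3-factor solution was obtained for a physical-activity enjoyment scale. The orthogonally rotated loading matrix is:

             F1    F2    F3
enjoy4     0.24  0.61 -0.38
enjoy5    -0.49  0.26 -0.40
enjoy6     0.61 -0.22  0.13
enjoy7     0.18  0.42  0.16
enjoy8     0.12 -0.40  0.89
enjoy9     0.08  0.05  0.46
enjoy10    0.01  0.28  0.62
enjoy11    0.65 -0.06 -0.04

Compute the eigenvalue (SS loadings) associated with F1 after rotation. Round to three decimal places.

1.146

SS loadings for F1 = 0.24² + (-0.49)² + 0.61² + 0.18² + 0.12² + 0.08² + 0.01² + 0.65² = 0.0576 + 0.2401 + 0.3721 + 0.0324 + 0.0144 + 0.0064 + 0.0001 + 0.4225 = 1.1456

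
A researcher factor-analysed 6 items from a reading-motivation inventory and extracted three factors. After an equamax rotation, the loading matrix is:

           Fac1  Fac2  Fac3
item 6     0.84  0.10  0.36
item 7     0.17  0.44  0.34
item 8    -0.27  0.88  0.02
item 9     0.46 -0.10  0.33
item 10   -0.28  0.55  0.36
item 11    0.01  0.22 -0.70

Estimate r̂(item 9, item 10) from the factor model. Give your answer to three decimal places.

-0.065

r̂ = Σ λ_i·λ_j across factors = (0.46)(-0.28) + (-0.10)(0.55) + (0.33)(0.36)
  = -0.1288 -0.0550 +0.1188 = -0.0650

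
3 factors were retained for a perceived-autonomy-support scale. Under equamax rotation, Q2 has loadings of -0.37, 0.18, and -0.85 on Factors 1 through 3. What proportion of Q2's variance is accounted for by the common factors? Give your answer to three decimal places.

h² = (-0.37)² + 0.18² + (-0.85)² = 0.1369 + 0.0324 + 0.7225 = 0.8918

0.892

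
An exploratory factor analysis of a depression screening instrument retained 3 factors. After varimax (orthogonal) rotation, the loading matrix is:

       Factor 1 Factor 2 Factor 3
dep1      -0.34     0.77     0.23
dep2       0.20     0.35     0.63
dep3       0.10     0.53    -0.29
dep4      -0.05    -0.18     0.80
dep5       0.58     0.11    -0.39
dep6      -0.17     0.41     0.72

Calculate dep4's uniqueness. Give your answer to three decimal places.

h² = (-0.05)² + (-0.18)² + 0.80² = 0.0025 + 0.0324 + 0.6400 = 0.6749
Uniqueness u² = 1 − h² = 1 − 0.6749 = 0.3251

0.325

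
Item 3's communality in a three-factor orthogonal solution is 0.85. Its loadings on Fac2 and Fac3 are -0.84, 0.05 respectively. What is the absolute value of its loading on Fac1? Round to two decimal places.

Under orthogonal rotation h² = Σλ², so λ_Fac1² = h² − (0.7081) = 0.85 − 0.7081 = 0.1419.
|λ| = √0.1419 = 0.3767.

0.38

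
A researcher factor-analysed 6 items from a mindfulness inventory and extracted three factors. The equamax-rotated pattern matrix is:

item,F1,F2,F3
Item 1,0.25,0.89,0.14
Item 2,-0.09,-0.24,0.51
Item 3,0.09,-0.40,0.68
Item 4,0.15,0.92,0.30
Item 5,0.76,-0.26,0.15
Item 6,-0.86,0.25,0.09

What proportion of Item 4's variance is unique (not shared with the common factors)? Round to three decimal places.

h² = 0.15² + 0.92² + 0.30² = 0.0225 + 0.8464 + 0.0900 = 0.9589
Uniqueness u² = 1 − h² = 1 − 0.9589 = 0.0411

0.041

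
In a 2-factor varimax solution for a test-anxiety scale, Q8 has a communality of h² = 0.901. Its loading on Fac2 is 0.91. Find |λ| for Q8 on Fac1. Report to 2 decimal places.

Under orthogonal rotation h² = Σλ², so λ_Fac1² = h² − (0.8281) = 0.901 − 0.8281 = 0.0729.
|λ| = √0.0729 = 0.2700.

0.27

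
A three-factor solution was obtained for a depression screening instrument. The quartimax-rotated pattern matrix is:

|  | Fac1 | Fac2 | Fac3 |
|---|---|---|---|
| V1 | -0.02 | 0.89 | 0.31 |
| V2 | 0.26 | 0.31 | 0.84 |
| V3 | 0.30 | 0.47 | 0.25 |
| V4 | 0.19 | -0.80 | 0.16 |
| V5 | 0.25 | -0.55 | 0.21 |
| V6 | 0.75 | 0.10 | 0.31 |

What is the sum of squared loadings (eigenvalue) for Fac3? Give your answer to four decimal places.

SS loadings for Fac3 = 0.31² + 0.84² + 0.25² + 0.16² + 0.21² + 0.31² = 0.0961 + 0.7056 + 0.0625 + 0.0256 + 0.0441 + 0.0961 = 1.0300

1.0300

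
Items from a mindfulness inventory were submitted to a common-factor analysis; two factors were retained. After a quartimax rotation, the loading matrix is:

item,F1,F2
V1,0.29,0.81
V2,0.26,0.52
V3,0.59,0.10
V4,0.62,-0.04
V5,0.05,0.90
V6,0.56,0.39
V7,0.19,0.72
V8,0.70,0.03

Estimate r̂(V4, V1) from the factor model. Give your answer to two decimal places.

0.15

r̂ = Σ λ_i·λ_j across factors = (0.62)(0.29) + (-0.04)(0.81)
  = +0.1798 -0.0324 = 0.1474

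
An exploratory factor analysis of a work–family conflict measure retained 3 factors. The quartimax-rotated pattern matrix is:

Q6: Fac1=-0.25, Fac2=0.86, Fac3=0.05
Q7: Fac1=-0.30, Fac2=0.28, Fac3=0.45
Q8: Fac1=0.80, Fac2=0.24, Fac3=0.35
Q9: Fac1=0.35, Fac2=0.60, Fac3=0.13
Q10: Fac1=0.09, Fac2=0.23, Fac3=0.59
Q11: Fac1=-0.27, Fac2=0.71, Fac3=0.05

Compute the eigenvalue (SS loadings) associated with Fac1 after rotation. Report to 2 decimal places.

SS loadings for Fac1 = (-0.25)² + (-0.30)² + 0.80² + 0.35² + 0.09² + (-0.27)² = 0.0625 + 0.0900 + 0.6400 + 0.1225 + 0.0081 + 0.0729 = 0.9960

1.00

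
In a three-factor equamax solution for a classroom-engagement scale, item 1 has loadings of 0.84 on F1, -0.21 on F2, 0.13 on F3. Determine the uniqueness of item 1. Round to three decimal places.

0.233

h² = 0.84² + (-0.21)² + 0.13² = 0.7056 + 0.0441 + 0.0169 = 0.7666
Uniqueness u² = 1 − h² = 1 − 0.7666 = 0.2334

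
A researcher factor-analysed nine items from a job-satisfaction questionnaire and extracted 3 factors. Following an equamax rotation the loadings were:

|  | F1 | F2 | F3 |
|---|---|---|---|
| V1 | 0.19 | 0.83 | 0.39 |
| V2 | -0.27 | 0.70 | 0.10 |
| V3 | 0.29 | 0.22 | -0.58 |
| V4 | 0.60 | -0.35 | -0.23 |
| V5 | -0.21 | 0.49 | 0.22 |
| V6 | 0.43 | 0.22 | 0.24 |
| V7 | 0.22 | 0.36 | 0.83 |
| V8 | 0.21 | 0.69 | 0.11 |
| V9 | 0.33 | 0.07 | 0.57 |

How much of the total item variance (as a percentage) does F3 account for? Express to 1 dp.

18.7%

SS loadings for F3 = 0.39² + 0.10² + (-0.58)² + (-0.23)² + 0.22² + 0.24² + 0.83² + 0.11² + 0.57² = 1.6833
With 9 standardized items, total variance = 9. Proportion = 1.6833/9 = 0.1870 → 18.70%.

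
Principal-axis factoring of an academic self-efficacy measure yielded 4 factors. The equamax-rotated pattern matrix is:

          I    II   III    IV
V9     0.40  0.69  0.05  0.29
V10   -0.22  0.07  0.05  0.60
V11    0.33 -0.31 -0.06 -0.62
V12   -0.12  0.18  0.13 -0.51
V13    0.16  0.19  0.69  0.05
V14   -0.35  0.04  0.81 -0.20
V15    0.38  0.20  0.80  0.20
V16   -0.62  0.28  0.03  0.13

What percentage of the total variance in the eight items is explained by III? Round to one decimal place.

22.5%

SS loadings for III = 0.05² + 0.05² + (-0.06)² + 0.13² + 0.69² + 0.81² + 0.80² + 0.03² = 1.7986
With 8 standardized items, total variance = 8. Proportion = 1.7986/8 = 0.2248 → 22.48%.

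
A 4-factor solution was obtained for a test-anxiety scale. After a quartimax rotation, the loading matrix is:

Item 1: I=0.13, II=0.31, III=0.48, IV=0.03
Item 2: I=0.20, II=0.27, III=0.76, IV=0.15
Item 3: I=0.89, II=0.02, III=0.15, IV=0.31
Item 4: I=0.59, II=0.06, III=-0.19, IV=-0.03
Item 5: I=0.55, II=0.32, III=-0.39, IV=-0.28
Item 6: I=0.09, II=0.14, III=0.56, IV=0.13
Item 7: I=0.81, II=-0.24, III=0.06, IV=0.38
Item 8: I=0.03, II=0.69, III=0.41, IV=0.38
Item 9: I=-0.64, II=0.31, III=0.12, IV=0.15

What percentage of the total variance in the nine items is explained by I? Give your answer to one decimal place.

SS loadings for I = 0.13² + 0.20² + 0.89² + 0.59² + 0.55² + 0.09² + 0.81² + 0.03² + (-0.64)² = 2.5743
With 9 standardized items, total variance = 9. Proportion = 2.5743/9 = 0.2860 → 28.60%.

28.6%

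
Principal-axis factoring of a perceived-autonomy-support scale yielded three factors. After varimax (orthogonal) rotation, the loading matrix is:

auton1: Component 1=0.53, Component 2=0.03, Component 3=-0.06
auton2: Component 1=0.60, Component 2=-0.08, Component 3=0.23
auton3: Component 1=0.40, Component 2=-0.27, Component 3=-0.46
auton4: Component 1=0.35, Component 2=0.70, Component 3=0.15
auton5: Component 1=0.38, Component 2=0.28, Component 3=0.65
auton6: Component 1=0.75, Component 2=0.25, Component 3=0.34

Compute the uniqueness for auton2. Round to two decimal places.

h² = 0.60² + (-0.08)² + 0.23² = 0.3600 + 0.0064 + 0.0529 = 0.4193
Uniqueness u² = 1 − h² = 1 − 0.4193 = 0.5807

0.58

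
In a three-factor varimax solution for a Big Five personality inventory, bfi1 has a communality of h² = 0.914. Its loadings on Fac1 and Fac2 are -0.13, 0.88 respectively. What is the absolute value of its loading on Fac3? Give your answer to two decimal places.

0.35

Under orthogonal rotation h² = Σλ², so λ_Fac3² = h² − (0.7913) = 0.914 − 0.7913 = 0.1227.
|λ| = √0.1227 = 0.3503.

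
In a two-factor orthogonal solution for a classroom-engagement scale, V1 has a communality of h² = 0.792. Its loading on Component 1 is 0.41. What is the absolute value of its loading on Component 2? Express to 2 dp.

0.79

Under orthogonal rotation h² = Σλ², so λ_Component 2² = h² − (0.1681) = 0.792 − 0.1681 = 0.6239.
|λ| = √0.6239 = 0.7899.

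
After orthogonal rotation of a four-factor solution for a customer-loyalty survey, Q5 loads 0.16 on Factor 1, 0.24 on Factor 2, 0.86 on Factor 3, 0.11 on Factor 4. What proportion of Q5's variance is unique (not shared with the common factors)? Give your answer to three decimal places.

h² = 0.16² + 0.24² + 0.86² + 0.11² = 0.0256 + 0.0576 + 0.7396 + 0.0121 = 0.8349
Uniqueness u² = 1 − h² = 1 − 0.8349 = 0.1651

0.165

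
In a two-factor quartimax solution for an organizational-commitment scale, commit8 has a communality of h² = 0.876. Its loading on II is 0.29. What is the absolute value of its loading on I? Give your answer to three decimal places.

Under orthogonal rotation h² = Σλ², so λ_I² = h² − (0.0841) = 0.876 − 0.0841 = 0.7919.
|λ| = √0.7919 = 0.8899.

0.890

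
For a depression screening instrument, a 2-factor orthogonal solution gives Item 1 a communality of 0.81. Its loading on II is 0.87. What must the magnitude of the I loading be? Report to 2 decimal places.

0.23

Under orthogonal rotation h² = Σλ², so λ_I² = h² − (0.7569) = 0.81 − 0.7569 = 0.0531.
|λ| = √0.0531 = 0.2304.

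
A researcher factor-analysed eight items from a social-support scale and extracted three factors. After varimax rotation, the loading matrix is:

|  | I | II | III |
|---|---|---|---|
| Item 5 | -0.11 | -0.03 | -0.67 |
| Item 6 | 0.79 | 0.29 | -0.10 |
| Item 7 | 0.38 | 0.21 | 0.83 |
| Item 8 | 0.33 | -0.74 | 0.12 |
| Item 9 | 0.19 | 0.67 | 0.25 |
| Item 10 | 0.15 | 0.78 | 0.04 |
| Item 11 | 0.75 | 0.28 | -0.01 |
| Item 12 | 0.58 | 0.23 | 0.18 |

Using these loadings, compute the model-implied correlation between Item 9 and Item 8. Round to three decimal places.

-0.403

r̂ = Σ λ_i·λ_j across factors = (0.19)(0.33) + (0.67)(-0.74) + (0.25)(0.12)
  = +0.0627 -0.4958 +0.0300 = -0.4031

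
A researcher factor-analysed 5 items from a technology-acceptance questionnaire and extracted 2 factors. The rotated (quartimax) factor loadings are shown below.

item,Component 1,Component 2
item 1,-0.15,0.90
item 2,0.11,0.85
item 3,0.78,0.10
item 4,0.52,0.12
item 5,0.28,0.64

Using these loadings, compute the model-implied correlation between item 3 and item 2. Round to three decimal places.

0.171

r̂ = Σ λ_i·λ_j across factors = (0.78)(0.11) + (0.10)(0.85)
  = +0.0858 +0.0850 = 0.1708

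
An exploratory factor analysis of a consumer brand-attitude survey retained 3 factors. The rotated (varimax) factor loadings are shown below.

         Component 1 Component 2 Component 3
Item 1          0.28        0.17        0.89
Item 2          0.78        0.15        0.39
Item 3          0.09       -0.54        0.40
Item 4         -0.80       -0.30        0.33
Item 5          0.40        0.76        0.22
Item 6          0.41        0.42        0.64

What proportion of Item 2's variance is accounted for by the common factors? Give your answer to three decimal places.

0.783

h² = 0.78² + 0.15² + 0.39² = 0.6084 + 0.0225 + 0.1521 = 0.7830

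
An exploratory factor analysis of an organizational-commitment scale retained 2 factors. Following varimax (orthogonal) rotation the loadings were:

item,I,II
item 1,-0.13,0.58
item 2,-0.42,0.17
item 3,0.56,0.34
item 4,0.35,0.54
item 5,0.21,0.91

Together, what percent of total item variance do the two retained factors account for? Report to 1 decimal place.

45.5%

SS loadings by factor: 0.6735, 1.6006; total = 2.2741.
Total variance with 5 standardized items is 5, so the solution explains 2.2741/5 = 0.4548 = 45.48%.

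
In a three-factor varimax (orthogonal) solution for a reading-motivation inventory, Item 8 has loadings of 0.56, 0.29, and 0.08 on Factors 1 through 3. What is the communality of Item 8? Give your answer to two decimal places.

h² = 0.56² + 0.29² + 0.08² = 0.3136 + 0.0841 + 0.0064 = 0.4041

0.40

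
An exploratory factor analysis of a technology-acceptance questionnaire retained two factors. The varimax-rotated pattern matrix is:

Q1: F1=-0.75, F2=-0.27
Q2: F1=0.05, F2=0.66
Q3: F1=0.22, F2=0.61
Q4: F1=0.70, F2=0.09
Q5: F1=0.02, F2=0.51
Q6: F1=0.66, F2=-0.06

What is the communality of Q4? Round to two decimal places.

0.50

h² = 0.70² + 0.09² = 0.4900 + 0.0081 = 0.4981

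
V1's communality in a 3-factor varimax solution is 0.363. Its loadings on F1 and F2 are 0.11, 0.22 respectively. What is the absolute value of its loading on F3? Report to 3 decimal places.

0.550

Under orthogonal rotation h² = Σλ², so λ_F3² = h² − (0.0605) = 0.363 − 0.0605 = 0.3025.
|λ| = √0.3025 = 0.5500.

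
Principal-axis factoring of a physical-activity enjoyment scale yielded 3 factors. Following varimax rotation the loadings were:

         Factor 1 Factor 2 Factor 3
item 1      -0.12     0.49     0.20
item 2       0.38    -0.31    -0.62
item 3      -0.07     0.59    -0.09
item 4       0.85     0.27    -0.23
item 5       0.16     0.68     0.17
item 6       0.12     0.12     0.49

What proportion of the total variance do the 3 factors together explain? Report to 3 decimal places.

0.486

SS loadings by factor: 0.9262, 1.2340, 0.7544; total = 2.9146.
Total variance with 6 standardized items is 6, so the solution explains 2.9146/6 = 0.4858.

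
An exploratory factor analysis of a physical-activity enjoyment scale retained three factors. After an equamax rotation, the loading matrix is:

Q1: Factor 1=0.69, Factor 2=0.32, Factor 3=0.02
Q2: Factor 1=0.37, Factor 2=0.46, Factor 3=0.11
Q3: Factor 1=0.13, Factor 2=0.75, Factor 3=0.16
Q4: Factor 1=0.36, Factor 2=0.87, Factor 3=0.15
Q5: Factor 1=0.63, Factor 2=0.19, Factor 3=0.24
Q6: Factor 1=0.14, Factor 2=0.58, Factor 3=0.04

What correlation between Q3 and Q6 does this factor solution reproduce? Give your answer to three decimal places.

0.460

r̂ = Σ λ_i·λ_j across factors = (0.13)(0.14) + (0.75)(0.58) + (0.16)(0.04)
  = +0.0182 +0.4350 +0.0064 = 0.4596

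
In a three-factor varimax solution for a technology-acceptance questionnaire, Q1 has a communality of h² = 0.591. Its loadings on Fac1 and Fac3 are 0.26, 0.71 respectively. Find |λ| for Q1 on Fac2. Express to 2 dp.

0.14

Under orthogonal rotation h² = Σλ², so λ_Fac2² = h² − (0.5717) = 0.591 − 0.5717 = 0.0193.
|λ| = √0.0193 = 0.1389.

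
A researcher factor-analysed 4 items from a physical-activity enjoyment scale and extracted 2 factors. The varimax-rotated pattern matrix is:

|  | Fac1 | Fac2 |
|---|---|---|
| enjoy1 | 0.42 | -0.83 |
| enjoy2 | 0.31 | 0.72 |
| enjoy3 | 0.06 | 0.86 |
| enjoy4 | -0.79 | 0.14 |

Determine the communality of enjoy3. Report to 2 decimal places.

0.74

h² = 0.06² + 0.86² = 0.0036 + 0.7396 = 0.7432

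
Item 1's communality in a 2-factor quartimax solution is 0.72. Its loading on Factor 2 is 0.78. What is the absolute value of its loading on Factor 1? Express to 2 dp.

0.33

Under orthogonal rotation h² = Σλ², so λ_Factor 1² = h² − (0.6084) = 0.72 − 0.6084 = 0.1116.
|λ| = √0.1116 = 0.3341.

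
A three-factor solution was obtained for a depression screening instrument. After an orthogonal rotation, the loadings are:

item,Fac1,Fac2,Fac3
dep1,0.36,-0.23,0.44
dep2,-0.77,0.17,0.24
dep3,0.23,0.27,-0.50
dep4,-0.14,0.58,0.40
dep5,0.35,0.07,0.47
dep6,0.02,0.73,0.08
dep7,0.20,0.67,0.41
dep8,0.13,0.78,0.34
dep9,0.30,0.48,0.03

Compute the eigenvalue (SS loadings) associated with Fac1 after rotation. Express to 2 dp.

SS loadings for Fac1 = 0.36² + (-0.77)² + 0.23² + (-0.14)² + 0.35² + 0.02² + 0.20² + 0.13² + 0.30² = 0.1296 + 0.5929 + 0.0529 + 0.0196 + 0.1225 + 0.0004 + 0.0400 + 0.0169 + 0.0900 = 1.0648

1.06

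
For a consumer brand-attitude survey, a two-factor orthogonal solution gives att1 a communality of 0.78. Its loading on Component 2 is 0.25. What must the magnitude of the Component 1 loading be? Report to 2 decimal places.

0.85

Under orthogonal rotation h² = Σλ², so λ_Component 1² = h² − (0.0625) = 0.78 − 0.0625 = 0.7175.
|λ| = √0.7175 = 0.8471.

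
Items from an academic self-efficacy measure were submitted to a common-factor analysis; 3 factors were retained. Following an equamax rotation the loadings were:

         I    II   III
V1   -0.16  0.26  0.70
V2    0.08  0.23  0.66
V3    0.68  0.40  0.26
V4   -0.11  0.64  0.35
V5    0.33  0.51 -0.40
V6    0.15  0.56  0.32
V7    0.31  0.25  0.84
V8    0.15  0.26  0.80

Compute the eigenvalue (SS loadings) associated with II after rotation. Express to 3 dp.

1.394

SS loadings for II = 0.26² + 0.23² + 0.40² + 0.64² + 0.51² + 0.56² + 0.25² + 0.26² = 0.0676 + 0.0529 + 0.1600 + 0.4096 + 0.2601 + 0.3136 + 0.0625 + 0.0676 = 1.3939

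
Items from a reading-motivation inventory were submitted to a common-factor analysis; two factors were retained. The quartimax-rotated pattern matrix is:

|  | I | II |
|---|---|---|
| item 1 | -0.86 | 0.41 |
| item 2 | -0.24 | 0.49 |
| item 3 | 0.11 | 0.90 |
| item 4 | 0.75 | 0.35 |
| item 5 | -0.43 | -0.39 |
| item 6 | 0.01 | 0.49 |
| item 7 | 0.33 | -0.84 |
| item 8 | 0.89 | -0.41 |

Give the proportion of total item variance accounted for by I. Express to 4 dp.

SS loadings for I = (-0.86)² + (-0.24)² + 0.11² + 0.75² + (-0.43)² + 0.01² + 0.33² + 0.89² = 2.4578
Proportion of variance = 2.4578 / 8 = 0.3072.

0.3072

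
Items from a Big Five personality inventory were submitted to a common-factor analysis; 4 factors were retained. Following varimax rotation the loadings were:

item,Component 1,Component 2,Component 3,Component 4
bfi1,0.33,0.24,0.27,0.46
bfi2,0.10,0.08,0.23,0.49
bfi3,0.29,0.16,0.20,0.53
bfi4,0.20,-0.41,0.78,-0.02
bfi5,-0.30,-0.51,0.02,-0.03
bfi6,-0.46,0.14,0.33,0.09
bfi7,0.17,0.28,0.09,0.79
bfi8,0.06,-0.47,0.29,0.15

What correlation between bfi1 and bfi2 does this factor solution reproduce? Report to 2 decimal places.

r̂ = Σ λ_i·λ_j across factors = (0.33)(0.10) + (0.24)(0.08) + (0.27)(0.23) + (0.46)(0.49)
  = +0.0330 +0.0192 +0.0621 +0.2254 = 0.3397

0.34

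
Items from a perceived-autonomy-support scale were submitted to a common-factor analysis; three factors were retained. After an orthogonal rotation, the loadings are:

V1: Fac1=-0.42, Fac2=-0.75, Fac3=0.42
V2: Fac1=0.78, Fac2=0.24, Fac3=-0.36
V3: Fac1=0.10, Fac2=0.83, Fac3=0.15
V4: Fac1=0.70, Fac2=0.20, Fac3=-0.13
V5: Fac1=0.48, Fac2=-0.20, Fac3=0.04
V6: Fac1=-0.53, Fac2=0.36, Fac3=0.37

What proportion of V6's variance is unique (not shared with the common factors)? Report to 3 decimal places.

h² = (-0.53)² + 0.36² + 0.37² = 0.2809 + 0.1296 + 0.1369 = 0.5474
Uniqueness u² = 1 − h² = 1 − 0.5474 = 0.4526

0.453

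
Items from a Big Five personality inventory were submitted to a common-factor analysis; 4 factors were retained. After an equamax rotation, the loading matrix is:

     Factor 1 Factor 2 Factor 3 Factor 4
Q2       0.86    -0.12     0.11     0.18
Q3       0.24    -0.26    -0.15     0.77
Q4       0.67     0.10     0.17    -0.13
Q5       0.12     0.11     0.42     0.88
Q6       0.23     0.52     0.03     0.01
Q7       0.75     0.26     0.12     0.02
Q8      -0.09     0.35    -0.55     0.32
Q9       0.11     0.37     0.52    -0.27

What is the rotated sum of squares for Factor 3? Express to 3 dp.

0.828

SS loadings for Factor 3 = 0.11² + (-0.15)² + 0.17² + 0.42² + 0.03² + 0.12² + (-0.55)² + 0.52² = 0.0121 + 0.0225 + 0.0289 + 0.1764 + 0.0009 + 0.0144 + 0.3025 + 0.2704 = 0.8281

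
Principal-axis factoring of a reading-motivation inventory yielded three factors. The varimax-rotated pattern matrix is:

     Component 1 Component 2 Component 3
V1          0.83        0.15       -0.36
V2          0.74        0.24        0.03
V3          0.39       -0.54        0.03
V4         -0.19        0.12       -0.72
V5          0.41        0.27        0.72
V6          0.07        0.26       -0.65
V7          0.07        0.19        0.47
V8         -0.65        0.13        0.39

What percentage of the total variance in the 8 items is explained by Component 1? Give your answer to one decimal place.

SS loadings for Component 1 = 0.83² + 0.74² + 0.39² + (-0.19)² + 0.41² + 0.07² + 0.07² + (-0.65)² = 2.0251
With 8 standardized items, total variance = 8. Proportion = 2.0251/8 = 0.2531 → 25.31%.

25.3%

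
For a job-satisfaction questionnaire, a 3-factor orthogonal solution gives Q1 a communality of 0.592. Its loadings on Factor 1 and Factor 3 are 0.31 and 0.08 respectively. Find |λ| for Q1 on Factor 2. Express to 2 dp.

0.70

Under orthogonal rotation h² = Σλ², so λ_Factor 2² = h² − (0.1025) = 0.592 − 0.1025 = 0.4895.
|λ| = √0.4895 = 0.6996.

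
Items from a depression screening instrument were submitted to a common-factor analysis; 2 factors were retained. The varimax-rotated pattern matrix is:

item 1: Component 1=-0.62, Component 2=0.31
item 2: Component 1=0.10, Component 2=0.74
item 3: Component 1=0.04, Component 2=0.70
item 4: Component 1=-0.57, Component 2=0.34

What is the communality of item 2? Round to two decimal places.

h² = 0.10² + 0.74² = 0.0100 + 0.5476 = 0.5576

0.56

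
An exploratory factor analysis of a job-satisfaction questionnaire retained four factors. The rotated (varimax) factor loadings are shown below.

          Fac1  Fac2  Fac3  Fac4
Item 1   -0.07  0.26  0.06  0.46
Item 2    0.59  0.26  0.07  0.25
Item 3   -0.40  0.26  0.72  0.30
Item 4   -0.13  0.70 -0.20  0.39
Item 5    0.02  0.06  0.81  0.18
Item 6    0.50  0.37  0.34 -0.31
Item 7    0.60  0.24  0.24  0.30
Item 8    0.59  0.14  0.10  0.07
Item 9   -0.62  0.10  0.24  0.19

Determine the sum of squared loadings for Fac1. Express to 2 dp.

1.87

SS loadings for Fac1 = (-0.07)² + 0.59² + (-0.40)² + (-0.13)² + 0.02² + 0.50² + 0.60² + 0.59² + (-0.62)² = 0.0049 + 0.3481 + 0.1600 + 0.0169 + 0.0004 + 0.2500 + 0.3600 + 0.3481 + 0.3844 = 1.8728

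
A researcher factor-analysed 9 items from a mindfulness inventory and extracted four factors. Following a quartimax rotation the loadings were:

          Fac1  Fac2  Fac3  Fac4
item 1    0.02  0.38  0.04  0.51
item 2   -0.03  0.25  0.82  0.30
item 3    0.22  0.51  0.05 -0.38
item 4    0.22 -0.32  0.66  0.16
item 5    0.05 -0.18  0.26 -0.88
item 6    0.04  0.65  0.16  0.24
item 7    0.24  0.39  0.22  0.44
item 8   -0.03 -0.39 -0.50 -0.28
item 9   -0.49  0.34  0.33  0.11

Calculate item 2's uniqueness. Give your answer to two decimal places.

0.17

h² = (-0.03)² + 0.25² + 0.82² + 0.30² = 0.0009 + 0.0625 + 0.6724 + 0.0900 = 0.8258
Uniqueness u² = 1 − h² = 1 − 0.8258 = 0.1742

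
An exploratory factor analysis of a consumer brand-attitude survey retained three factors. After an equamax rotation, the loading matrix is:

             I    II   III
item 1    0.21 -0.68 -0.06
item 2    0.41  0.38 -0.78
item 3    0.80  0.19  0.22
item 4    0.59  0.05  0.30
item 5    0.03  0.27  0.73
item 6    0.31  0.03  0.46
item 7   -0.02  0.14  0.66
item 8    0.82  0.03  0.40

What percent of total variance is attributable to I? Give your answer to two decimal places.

SS loadings for I = 0.21² + 0.41² + 0.80² + 0.59² + 0.03² + 0.31² + (-0.02)² + 0.82² = 1.9701
With 8 standardized items, total variance = 8. Proportion = 1.9701/8 = 0.2463 → 24.63%.

24.63%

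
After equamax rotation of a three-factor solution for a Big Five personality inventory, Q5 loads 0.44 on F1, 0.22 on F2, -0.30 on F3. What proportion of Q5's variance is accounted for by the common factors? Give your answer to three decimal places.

h² = 0.44² + 0.22² + (-0.30)² = 0.1936 + 0.0484 + 0.0900 = 0.3320

0.332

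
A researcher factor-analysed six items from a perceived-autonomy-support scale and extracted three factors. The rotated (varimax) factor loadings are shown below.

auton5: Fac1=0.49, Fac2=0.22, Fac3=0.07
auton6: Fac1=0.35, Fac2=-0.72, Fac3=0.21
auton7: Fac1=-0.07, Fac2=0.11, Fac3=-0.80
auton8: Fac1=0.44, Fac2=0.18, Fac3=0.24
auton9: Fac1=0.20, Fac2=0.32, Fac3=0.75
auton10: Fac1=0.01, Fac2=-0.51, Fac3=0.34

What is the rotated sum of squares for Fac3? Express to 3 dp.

SS loadings for Fac3 = 0.07² + 0.21² + (-0.80)² + 0.24² + 0.75² + 0.34² = 0.0049 + 0.0441 + 0.6400 + 0.0576 + 0.5625 + 0.1156 = 1.4247

1.425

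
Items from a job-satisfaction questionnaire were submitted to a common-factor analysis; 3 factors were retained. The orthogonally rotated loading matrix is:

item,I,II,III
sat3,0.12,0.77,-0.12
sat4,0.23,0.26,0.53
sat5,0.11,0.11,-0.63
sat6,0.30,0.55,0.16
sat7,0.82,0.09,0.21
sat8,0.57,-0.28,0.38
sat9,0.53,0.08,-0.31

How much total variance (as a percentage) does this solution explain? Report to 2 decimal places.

50.26%

Communalities: 0.6217, 0.4014, 0.4211, 0.4181, 0.7246, 0.5477, 0.3834; Σh² = 3.5180.
Total variance with 7 standardized items is 7, so the solution explains 3.5180/7 = 0.5026 = 50.26%.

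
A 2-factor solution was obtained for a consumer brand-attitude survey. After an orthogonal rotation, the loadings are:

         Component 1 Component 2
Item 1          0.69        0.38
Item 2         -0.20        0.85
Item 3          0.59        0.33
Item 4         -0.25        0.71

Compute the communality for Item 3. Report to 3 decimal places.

0.457

h² = 0.59² + 0.33² = 0.3481 + 0.1089 = 0.4570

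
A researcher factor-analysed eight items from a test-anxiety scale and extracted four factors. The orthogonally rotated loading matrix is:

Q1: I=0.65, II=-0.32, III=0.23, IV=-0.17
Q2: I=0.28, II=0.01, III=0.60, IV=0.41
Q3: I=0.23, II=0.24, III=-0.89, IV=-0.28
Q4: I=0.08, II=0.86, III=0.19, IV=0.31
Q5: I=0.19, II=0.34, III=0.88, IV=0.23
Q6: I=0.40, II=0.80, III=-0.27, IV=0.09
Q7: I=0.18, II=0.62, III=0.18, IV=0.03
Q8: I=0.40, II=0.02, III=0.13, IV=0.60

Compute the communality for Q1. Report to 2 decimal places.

h² = 0.65² + (-0.32)² + 0.23² + (-0.17)² = 0.4225 + 0.1024 + 0.0529 + 0.0289 = 0.6067

0.61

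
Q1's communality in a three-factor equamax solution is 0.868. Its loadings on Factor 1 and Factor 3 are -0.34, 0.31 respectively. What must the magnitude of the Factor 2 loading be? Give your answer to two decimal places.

Under orthogonal rotation h² = Σλ², so λ_Factor 2² = h² − (0.2117) = 0.868 − 0.2117 = 0.6563.
|λ| = √0.6563 = 0.8101.

0.81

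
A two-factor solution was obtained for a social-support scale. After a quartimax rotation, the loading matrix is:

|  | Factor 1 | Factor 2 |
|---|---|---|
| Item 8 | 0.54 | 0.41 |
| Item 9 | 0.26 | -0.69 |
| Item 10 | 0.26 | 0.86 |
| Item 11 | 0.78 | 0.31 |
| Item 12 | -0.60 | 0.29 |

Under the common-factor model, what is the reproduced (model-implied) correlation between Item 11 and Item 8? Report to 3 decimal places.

r̂ = Σ λ_i·λ_j across factors = (0.78)(0.54) + (0.31)(0.41)
  = +0.4212 +0.1271 = 0.5483

0.548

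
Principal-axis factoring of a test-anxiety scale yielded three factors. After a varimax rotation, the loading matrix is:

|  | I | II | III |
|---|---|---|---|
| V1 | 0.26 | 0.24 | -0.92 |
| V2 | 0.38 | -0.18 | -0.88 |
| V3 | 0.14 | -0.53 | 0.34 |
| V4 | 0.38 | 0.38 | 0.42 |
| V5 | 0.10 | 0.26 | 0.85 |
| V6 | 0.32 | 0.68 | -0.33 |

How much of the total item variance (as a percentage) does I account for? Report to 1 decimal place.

SS loadings for I = 0.26² + 0.38² + 0.14² + 0.38² + 0.10² + 0.32² = 0.4884
With 6 standardized items, total variance = 6. Proportion = 0.4884/6 = 0.0814 → 8.14%.

8.1%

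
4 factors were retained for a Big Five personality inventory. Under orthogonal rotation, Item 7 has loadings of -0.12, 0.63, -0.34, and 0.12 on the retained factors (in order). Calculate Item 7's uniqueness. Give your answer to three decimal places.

h² = (-0.12)² + 0.63² + (-0.34)² + 0.12² = 0.0144 + 0.3969 + 0.1156 + 0.0144 = 0.5413
Uniqueness u² = 1 − h² = 1 − 0.5413 = 0.4587

0.459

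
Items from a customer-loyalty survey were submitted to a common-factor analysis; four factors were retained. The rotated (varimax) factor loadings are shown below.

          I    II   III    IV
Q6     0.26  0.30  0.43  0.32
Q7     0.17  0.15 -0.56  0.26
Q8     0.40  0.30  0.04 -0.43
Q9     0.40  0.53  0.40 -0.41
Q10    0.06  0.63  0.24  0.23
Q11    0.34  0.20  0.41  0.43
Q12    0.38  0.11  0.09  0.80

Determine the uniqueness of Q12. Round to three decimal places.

h² = 0.38² + 0.11² + 0.09² + 0.80² = 0.1444 + 0.0121 + 0.0081 + 0.6400 = 0.8046
Uniqueness u² = 1 − h² = 1 − 0.8046 = 0.1954

0.195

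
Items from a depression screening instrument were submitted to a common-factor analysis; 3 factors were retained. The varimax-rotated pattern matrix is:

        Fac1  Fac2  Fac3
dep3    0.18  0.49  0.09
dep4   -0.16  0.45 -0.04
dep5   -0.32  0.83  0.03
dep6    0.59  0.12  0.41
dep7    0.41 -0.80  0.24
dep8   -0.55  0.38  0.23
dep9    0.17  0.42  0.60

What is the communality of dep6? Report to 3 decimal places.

0.531

h² = 0.59² + 0.12² + 0.41² = 0.3481 + 0.0144 + 0.1681 = 0.5306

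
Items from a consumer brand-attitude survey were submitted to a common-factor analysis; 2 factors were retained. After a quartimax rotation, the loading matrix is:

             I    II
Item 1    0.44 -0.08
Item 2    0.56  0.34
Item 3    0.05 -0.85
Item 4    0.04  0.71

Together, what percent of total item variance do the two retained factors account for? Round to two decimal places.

46.50%

SS loadings by factor: 0.5113, 1.3486; total = 1.8599.
Total variance with 4 standardized items is 4, so the solution explains 1.8599/4 = 0.4650 = 46.50%.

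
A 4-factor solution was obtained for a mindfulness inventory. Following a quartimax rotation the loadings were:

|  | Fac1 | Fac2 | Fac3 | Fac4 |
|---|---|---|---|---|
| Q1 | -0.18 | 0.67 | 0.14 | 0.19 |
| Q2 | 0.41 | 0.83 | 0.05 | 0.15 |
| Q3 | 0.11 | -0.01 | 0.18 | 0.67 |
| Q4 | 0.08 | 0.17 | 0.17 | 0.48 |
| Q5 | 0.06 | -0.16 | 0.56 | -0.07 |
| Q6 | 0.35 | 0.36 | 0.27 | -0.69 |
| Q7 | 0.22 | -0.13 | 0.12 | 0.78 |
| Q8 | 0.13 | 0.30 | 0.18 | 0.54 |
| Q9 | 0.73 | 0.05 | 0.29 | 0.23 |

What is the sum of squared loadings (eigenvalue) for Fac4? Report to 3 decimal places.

2.172

SS loadings for Fac4 = 0.19² + 0.15² + 0.67² + 0.48² + (-0.07)² + (-0.69)² + 0.78² + 0.54² + 0.23² = 0.0361 + 0.0225 + 0.4489 + 0.2304 + 0.0049 + 0.4761 + 0.6084 + 0.2916 + 0.0529 = 2.1718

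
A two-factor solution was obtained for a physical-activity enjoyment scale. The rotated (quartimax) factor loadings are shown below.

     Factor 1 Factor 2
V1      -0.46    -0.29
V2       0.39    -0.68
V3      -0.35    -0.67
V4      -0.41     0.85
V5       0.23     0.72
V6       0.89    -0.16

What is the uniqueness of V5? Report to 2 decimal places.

0.43

h² = 0.23² + 0.72² = 0.0529 + 0.5184 = 0.5713
Uniqueness u² = 1 − h² = 1 − 0.5713 = 0.4287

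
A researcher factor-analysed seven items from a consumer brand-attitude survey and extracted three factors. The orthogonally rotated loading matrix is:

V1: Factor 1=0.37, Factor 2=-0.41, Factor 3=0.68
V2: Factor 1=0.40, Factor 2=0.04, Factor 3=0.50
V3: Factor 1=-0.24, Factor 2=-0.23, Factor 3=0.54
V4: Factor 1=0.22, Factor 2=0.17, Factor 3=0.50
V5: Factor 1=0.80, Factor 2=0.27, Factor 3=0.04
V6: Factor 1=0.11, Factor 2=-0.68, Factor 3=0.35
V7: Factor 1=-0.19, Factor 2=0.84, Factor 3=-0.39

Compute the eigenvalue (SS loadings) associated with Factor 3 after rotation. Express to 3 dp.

SS loadings for Factor 3 = 0.68² + 0.50² + 0.54² + 0.50² + 0.04² + 0.35² + (-0.39)² = 0.4624 + 0.2500 + 0.2916 + 0.2500 + 0.0016 + 0.1225 + 0.1521 = 1.5302

1.530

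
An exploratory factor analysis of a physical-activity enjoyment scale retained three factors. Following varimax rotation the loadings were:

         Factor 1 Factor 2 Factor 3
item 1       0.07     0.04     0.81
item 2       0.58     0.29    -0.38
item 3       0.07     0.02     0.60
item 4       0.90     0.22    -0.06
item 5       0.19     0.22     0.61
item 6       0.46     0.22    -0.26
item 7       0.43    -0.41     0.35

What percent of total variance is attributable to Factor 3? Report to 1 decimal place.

24.7%

SS loadings for Factor 3 = 0.81² + (-0.38)² + 0.60² + (-0.06)² + 0.61² + (-0.26)² + 0.35² = 1.7263
With 7 standardized items, total variance = 7. Proportion = 1.7263/7 = 0.2466 → 24.66%.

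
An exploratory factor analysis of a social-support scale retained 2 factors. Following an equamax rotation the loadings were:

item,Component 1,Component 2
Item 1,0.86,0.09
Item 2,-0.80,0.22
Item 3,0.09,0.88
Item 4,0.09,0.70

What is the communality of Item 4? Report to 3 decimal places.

0.498

h² = 0.09² + 0.70² = 0.0081 + 0.4900 = 0.4981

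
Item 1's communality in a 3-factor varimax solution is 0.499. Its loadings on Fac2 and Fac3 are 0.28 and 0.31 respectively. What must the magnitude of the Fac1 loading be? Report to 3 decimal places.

0.570

Under orthogonal rotation h² = Σλ², so λ_Fac1² = h² − (0.1745) = 0.499 − 0.1745 = 0.3245.
|λ| = √0.3245 = 0.5696.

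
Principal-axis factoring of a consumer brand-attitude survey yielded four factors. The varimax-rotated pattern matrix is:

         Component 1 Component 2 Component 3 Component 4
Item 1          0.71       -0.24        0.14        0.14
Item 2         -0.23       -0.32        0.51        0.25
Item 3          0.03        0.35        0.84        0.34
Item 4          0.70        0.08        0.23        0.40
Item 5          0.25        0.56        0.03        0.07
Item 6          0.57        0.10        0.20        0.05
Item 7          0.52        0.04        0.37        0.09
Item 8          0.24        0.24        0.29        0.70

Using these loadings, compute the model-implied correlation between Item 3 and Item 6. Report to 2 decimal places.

0.24

r̂ = Σ λ_i·λ_j across factors = (0.03)(0.57) + (0.35)(0.10) + (0.84)(0.20) + (0.34)(0.05)
  = +0.0171 +0.0350 +0.1680 +0.0170 = 0.2371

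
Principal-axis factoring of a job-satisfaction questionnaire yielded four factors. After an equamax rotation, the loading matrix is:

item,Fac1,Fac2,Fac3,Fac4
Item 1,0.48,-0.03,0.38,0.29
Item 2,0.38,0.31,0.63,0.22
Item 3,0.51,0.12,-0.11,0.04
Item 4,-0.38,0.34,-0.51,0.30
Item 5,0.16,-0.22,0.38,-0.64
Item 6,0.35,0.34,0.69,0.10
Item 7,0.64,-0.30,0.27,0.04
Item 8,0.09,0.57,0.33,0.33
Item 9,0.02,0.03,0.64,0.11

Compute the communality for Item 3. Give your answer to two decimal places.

h² = 0.51² + 0.12² + (-0.11)² + 0.04² = 0.2601 + 0.0144 + 0.0121 + 0.0016 = 0.2882

0.29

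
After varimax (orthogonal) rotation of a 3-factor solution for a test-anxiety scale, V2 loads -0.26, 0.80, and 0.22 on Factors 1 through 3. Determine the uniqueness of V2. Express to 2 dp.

h² = (-0.26)² + 0.80² + 0.22² = 0.0676 + 0.6400 + 0.0484 = 0.7560
Uniqueness u² = 1 − h² = 1 − 0.7560 = 0.2440

0.24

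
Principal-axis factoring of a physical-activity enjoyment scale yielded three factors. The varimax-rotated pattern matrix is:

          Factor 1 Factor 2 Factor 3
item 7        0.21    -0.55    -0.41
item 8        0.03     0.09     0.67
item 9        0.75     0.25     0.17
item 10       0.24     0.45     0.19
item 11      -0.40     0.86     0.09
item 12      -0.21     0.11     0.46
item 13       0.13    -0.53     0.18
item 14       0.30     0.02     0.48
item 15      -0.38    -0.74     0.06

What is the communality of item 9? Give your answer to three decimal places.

h² = 0.75² + 0.25² + 0.17² = 0.5625 + 0.0625 + 0.0289 = 0.6539

0.654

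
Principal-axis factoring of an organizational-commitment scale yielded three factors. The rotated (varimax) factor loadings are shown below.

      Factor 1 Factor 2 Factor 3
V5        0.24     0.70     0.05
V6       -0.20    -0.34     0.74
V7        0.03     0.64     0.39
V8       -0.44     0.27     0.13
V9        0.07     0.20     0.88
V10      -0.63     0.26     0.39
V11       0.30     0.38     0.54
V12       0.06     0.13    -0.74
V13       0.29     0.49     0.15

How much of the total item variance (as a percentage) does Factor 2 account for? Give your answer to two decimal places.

SS loadings for Factor 2 = 0.70² + (-0.34)² + 0.64² + 0.27² + 0.20² + 0.26² + 0.38² + 0.13² + 0.49² = 1.5971
With 9 standardized items, total variance = 9. Proportion = 1.5971/9 = 0.1775 → 17.75%.

17.75%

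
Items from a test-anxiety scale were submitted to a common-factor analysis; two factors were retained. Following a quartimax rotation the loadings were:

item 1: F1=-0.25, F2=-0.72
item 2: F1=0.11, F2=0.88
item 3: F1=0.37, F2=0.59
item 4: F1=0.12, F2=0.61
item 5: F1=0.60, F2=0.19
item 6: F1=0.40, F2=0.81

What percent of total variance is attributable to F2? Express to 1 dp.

SS loadings for F2 = (-0.72)² + 0.88² + 0.59² + 0.61² + 0.19² + 0.81² = 2.7052
With 6 standardized items, total variance = 6. Proportion = 2.7052/6 = 0.4509 → 45.09%.

45.1%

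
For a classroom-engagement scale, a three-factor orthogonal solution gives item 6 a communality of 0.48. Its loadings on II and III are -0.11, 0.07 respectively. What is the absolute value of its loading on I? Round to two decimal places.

0.68

Under orthogonal rotation h² = Σλ², so λ_I² = h² − (0.0170) = 0.48 − 0.0170 = 0.4630.
|λ| = √0.4630 = 0.6804.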